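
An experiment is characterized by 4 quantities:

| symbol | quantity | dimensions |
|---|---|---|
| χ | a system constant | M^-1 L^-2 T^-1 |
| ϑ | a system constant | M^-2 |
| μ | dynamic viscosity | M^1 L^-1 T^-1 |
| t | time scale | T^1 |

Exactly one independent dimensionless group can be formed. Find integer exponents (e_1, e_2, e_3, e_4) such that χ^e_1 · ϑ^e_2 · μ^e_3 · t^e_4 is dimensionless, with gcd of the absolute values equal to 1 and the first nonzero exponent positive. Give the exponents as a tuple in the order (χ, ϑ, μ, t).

(2, -3, -4, -2)

M: e_1·(-1) + e_2·(-2) + e_3·(1) + e_4·(0) = 0
L: e_1·(-2) + e_2·(0) + e_3·(-1) + e_4·(0) = 0
T: e_1·(-1) + e_2·(0) + e_3·(-1) + e_4·(1) = 0
Solving this homogeneous linear system for the smallest-integer solution (first nonzero entry positive) gives (2, -3, -4, -2).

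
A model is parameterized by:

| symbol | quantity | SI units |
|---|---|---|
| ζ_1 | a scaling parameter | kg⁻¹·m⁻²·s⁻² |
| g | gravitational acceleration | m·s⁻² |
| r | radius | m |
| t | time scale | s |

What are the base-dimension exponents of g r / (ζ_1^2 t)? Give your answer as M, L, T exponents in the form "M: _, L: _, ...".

Collect each base-dimension exponent across the product:
  M: −2·(-1) + (0) + (0) − (0) = 2
  L: −2·(-2) + (1) + (1) − (0) = 6
  T: −2·(-2) + (-2) + (0) − (1) = 1
So the dimensions are [M² L⁶ T].

M: 2, L: 6, T: 1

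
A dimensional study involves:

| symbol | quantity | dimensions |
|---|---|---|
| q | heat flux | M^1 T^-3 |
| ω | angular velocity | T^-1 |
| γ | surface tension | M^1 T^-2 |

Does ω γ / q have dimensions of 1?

yes

Sum the exponent of each base dimension across the product:
  M: −[q]_M + [ω]_M + [γ]_M = −(1) + (0) + (1) = 0
  L: −[q]_L + [ω]_L + [γ]_L = −(0) + (0) + (0) = 0
  T: −[q]_T + [ω]_T + [γ]_T = −(-3) + (-1) + (-2) = 0
  Θ: −[q]_Θ + [ω]_Θ + [γ]_Θ = −(0) + (0) + (0) = 0
All base exponents vanish — dimensionless.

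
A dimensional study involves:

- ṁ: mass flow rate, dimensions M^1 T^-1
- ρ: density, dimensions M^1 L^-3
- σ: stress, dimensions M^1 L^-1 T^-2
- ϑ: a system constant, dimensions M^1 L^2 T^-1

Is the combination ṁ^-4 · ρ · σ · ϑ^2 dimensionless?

Sum the exponent of each base dimension across the product:
  M: −4·[ṁ]_M + [ρ]_M + [σ]_M + 2·[ϑ]_M = −4·(1) + (1) + (1) + 2·(1) = 0
  L: −4·[ṁ]_L + [ρ]_L + [σ]_L + 2·[ϑ]_L = −4·(0) + (-3) + (-1) + 2·(2) = 0
  T: −4·[ṁ]_T + [ρ]_T + [σ]_T + 2·[ϑ]_T = −4·(-1) + (0) + (-2) + 2·(-1) = 0
All base exponents vanish — dimensionless.

yes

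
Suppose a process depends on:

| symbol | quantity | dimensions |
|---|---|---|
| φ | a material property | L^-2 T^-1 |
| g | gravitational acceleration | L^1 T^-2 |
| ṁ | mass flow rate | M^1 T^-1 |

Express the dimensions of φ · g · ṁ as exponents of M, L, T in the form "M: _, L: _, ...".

M: 1, L: -1, T: -4

Collect each base-dimension exponent across the product:
  M: (0) + (0) + (1) = 1
  L: (-2) + (1) + (0) = -1
  T: (-1) + (-2) + (-1) = -4
So the dimensions are [M L⁻¹ T⁻⁴].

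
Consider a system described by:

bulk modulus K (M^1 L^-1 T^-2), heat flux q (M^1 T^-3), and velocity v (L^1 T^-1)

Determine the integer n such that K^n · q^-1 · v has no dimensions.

1

Balance the M exponent: (1)·n from K, plus −(1) + (0) = -1 from the rest, must sum to zero.
n − 1 = 0, so n = 1.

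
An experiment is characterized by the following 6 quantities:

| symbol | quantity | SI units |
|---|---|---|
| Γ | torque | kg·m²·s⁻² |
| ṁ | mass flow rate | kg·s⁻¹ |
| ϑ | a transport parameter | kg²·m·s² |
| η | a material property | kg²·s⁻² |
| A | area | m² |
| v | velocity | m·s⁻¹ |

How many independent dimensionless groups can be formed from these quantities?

There are 6 variables and 3 base dimensions (M, L, T).
The dimension matrix has rank 3.
Independent dimensionless groups: 6 − 3 = 3.

3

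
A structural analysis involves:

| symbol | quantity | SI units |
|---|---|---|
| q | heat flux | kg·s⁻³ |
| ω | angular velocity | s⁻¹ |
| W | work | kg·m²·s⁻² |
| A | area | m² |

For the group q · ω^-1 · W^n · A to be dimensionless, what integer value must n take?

-1

Balance the M exponent: (1)·n from W, plus (1) − (0) + (0) = 1 from the rest, must sum to zero.
n + 1 = 0, so n = -1.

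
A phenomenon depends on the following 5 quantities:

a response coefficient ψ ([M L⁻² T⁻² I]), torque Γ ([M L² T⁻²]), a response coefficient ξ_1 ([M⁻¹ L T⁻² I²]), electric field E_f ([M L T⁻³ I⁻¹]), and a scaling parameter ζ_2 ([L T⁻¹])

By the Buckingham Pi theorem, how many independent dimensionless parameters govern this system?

There are 5 variables and 4 base dimensions (M, L, T, I).
The dimension matrix has rank 4.
Independent dimensionless groups: 5 − 4 = 1.

1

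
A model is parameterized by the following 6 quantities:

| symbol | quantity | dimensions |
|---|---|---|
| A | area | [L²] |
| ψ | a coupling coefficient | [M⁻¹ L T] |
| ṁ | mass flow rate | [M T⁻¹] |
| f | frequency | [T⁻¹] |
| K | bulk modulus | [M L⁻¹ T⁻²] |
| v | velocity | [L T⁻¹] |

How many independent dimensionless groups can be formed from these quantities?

3

There are 6 variables and 3 base dimensions (M, L, T).
The dimension matrix has rank 3.
Independent dimensionless groups: 6 − 3 = 3.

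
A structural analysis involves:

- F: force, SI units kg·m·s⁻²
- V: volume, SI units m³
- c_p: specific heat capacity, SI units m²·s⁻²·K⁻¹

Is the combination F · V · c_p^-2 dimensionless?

Sum the exponent of each base dimension across the product:
  M: [F]_M + [V]_M − 2·[c_p]_M = (1) + (0) − 2·(0) = 1
  L: [F]_L + [V]_L − 2·[c_p]_L = (1) + (3) − 2·(2) = 0
  T: [F]_T + [V]_T − 2·[c_p]_T = (-2) + (0) − 2·(-2) = 2
  Θ: [F]_Θ + [V]_Θ − 2·[c_p]_Θ = (0) + (0) − 2·(-1) = 2
Net dimensions [M T² Θ²] ≠ [1] — not dimensionless.

no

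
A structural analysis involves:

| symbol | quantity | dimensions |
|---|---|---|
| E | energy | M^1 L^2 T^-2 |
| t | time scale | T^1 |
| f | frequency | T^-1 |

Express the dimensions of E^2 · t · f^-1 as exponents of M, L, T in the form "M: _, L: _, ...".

M: 2, L: 4, T: -2

Collect each base-dimension exponent across the product:
  M: 2·(1) + (0) − (0) = 2
  L: 2·(2) + (0) − (0) = 4
  T: 2·(-2) + (1) − (-1) = -2
So the dimensions are [M² L⁴ T⁻²].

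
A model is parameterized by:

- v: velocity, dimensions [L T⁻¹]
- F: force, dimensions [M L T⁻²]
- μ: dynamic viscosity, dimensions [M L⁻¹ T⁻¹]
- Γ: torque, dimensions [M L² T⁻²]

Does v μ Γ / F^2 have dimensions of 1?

yes

Sum the exponent of each base dimension across the product:
  M: [v]_M − 2·[F]_M + [μ]_M + [Γ]_M = (0) − 2·(1) + (1) + (1) = 0
  L: [v]_L − 2·[F]_L + [μ]_L + [Γ]_L = (1) − 2·(1) + (-1) + (2) = 0
  T: [v]_T − 2·[F]_T + [μ]_T + [Γ]_T = (-1) − 2·(-2) + (-1) + (-2) = 0
  I: [v]_I − 2·[F]_I + [μ]_I + [Γ]_I = (0) − 2·(0) + (0) + (0) = 0
All base exponents vanish — dimensionless.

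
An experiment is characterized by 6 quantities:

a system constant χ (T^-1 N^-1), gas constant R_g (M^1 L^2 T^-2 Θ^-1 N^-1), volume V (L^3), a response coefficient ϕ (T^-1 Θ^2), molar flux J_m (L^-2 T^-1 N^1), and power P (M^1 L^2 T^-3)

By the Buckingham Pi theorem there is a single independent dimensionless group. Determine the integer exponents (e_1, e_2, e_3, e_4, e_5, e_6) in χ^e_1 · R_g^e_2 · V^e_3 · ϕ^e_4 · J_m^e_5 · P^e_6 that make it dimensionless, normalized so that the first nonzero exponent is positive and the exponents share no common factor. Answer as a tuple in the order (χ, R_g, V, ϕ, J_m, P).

(1, -4, -2, -2, -3, 4)

M: e_1·(0) + e_2·(1) + e_3·(0) + e_4·(0) + e_5·(0) + e_6·(1) = 0
L: e_1·(0) + e_2·(2) + e_3·(3) + e_4·(0) + e_5·(-2) + e_6·(2) = 0
T: e_1·(-1) + e_2·(-2) + e_3·(0) + e_4·(-1) + e_5·(-1) + e_6·(-3) = 0
Θ: e_1·(0) + e_2·(-1) + e_3·(0) + e_4·(2) + e_5·(0) + e_6·(0) = 0
N: e_1·(-1) + e_2·(-1) + e_3·(0) + e_4·(0) + e_5·(1) + e_6·(0) = 0
Solving this homogeneous linear system for the smallest-integer solution (first nonzero entry positive) gives (1, -4, -2, -2, -3, 4).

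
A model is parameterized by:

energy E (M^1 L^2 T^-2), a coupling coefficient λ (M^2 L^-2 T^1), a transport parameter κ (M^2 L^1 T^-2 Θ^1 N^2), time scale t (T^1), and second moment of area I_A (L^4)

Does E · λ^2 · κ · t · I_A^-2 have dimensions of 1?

no

Sum the exponent of each base dimension across the product:
  M: [E]_M + 2·[λ]_M + [κ]_M + [t]_M − 2·[I_A]_M = (1) + 2·(2) + (2) + (0) − 2·(0) = 7
  L: [E]_L + 2·[λ]_L + [κ]_L + [t]_L − 2·[I_A]_L = (2) + 2·(-2) + (1) + (0) − 2·(4) = -9
  T: [E]_T + 2·[λ]_T + [κ]_T + [t]_T − 2·[I_A]_T = (-2) + 2·(1) + (-2) + (1) − 2·(0) = -1
  Θ: [E]_Θ + 2·[λ]_Θ + [κ]_Θ + [t]_Θ − 2·[I_A]_Θ = (0) + 2·(0) + (1) + (0) − 2·(0) = 1
  N: [E]_N + 2·[λ]_N + [κ]_N + [t]_N − 2·[I_A]_N = (0) + 2·(0) + (2) + (0) − 2·(0) = 2
Net dimensions [M⁷ L⁻⁹ T⁻¹ Θ N²] ≠ [1] — not dimensionless.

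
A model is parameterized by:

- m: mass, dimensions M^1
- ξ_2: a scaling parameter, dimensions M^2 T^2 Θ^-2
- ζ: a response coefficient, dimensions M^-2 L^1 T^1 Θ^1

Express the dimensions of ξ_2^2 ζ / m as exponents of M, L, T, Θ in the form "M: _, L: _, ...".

M: 1, L: 1, T: 5, Θ: -3

Collect each base-dimension exponent across the product:
  M: −(1) + 2·(2) + (-2) = 1
  L: −(0) + 2·(0) + (1) = 1
  T: −(0) + 2·(2) + (1) = 5
  Θ: −(0) + 2·(-2) + (1) = -3
So the dimensions are [M L T⁵ Θ⁻³].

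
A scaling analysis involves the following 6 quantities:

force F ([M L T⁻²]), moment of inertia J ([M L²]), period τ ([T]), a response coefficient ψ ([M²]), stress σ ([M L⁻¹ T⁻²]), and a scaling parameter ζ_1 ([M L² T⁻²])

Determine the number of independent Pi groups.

3

There are 6 variables and 3 base dimensions (M, L, T).
The dimension matrix has rank 3.
Independent dimensionless groups: 6 − 3 = 3.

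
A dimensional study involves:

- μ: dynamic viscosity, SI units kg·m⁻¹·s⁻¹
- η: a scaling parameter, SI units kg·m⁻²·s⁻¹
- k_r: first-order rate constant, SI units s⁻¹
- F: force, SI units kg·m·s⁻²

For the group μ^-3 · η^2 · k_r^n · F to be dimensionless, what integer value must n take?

Balance the T exponent: (-1)·n from k_r, plus −3·(-1) + 2·(-1) + (-2) = -1 from the rest, must sum to zero.
−n − 1 = 0, so n = -1.

-1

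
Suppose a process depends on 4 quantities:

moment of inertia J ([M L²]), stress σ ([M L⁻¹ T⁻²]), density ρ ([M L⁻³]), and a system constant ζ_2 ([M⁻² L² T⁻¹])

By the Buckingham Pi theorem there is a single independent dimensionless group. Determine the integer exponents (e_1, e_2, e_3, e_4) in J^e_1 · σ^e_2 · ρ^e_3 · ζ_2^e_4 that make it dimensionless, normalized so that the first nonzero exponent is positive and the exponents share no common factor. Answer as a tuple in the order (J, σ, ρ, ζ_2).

M: e_1·(1) + e_2·(1) + e_3·(1) + e_4·(-2) = 0
L: e_1·(2) + e_2·(-1) + e_3·(-3) + e_4·(2) = 0
T: e_1·(0) + e_2·(-2) + e_3·(0) + e_4·(-1) = 0
Solving this homogeneous linear system for the smallest-integer solution (first nonzero entry positive) gives (2, -1, 3, 2).

(2, -1, 3, 2)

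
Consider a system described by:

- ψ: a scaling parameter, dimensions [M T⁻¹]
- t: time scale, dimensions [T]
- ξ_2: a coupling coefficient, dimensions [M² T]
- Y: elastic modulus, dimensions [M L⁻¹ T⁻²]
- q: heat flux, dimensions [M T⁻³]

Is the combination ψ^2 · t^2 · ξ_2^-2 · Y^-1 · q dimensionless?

Sum the exponent of each base dimension across the product:
  M: 2·[ψ]_M + 2·[t]_M − 2·[ξ_2]_M − [Y]_M + [q]_M = 2·(1) + 2·(0) − 2·(2) − (1) + (1) = -2
  L: 2·[ψ]_L + 2·[t]_L − 2·[ξ_2]_L − [Y]_L + [q]_L = 2·(0) + 2·(0) − 2·(0) − (-1) + (0) = 1
  T: 2·[ψ]_T + 2·[t]_T − 2·[ξ_2]_T − [Y]_T + [q]_T = 2·(-1) + 2·(1) − 2·(1) − (-2) + (-3) = -3
Net dimensions [M⁻² L T⁻³] ≠ [1] — not dimensionless.

no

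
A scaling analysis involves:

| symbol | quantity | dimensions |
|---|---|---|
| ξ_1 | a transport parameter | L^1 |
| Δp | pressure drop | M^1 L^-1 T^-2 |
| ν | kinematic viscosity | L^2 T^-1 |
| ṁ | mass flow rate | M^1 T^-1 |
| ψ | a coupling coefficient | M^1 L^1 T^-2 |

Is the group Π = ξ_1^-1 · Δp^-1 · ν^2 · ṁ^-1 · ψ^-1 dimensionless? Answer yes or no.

no

Sum the exponent of each base dimension across the product:
  M: −[ξ_1]_M − [Δp]_M + 2·[ν]_M − [ṁ]_M − [ψ]_M = −(0) − (1) + 2·(0) − (1) − (1) = -3
  L: −[ξ_1]_L − [Δp]_L + 2·[ν]_L − [ṁ]_L − [ψ]_L = −(1) − (-1) + 2·(2) − (0) − (1) = 3
  T: −[ξ_1]_T − [Δp]_T + 2·[ν]_T − [ṁ]_T − [ψ]_T = −(0) − (-2) + 2·(-1) − (-1) − (-2) = 3
Net dimensions [M⁻³ L³ T³] ≠ [1] — not dimensionless.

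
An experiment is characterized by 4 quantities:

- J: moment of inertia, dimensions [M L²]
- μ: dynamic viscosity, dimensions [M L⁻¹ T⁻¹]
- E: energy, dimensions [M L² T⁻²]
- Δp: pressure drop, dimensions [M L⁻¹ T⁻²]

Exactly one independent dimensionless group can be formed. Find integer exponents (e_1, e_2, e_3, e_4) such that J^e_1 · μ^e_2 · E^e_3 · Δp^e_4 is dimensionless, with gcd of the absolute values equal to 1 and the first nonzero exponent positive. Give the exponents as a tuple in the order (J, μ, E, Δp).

(1, -2, -1, 2)

M: e_1·(1) + e_2·(1) + e_3·(1) + e_4·(1) = 0
L: e_1·(2) + e_2·(-1) + e_3·(2) + e_4·(-1) = 0
T: e_1·(0) + e_2·(-1) + e_3·(-2) + e_4·(-2) = 0
Solving this homogeneous linear system for the smallest-integer solution (first nonzero entry positive) gives (1, -2, -1, 2).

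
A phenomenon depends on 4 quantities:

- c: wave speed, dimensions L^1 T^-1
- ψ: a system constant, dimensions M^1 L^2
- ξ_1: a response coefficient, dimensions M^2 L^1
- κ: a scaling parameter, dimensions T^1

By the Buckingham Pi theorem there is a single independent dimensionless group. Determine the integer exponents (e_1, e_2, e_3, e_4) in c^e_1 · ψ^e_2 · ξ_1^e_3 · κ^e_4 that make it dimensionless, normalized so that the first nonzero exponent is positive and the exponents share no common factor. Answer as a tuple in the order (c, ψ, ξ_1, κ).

(3, -2, 1, 3)

M: e_1·(0) + e_2·(1) + e_3·(2) + e_4·(0) = 0
L: e_1·(1) + e_2·(2) + e_3·(1) + e_4·(0) = 0
T: e_1·(-1) + e_2·(0) + e_3·(0) + e_4·(1) = 0
Solving this homogeneous linear system for the smallest-integer solution (first nonzero entry positive) gives (3, -2, 1, 3).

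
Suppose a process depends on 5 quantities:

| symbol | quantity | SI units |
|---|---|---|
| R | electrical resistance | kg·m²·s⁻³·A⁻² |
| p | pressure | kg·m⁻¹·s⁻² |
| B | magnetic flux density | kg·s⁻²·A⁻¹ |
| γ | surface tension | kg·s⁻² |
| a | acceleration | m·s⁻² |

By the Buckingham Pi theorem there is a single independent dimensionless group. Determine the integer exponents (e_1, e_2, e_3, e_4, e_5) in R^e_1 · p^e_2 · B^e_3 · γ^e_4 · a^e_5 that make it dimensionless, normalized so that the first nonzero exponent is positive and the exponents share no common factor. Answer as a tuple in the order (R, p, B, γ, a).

M: e_1·(1) + e_2·(1) + e_3·(1) + e_4·(1) + e_5·(0) = 0
L: e_1·(2) + e_2·(-1) + e_3·(0) + e_4·(0) + e_5·(1) = 0
T: e_1·(-3) + e_2·(-2) + e_3·(-2) + e_4·(-2) + e_5·(-2) = 0
I: e_1·(-2) + e_2·(0) + e_3·(-1) + e_4·(0) + e_5·(0) = 0
Solving this homogeneous linear system for the smallest-integer solution (first nonzero entry positive) gives (2, 3, -4, -1, -1).

(2, 3, -4, -1, -1)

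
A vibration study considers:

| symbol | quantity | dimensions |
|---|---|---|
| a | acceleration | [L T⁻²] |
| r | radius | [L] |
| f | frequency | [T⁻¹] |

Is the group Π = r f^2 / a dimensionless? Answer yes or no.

Sum the exponent of each base dimension across the product:
  L: −[a]_L + [r]_L + 2·[f]_L = −(1) + (1) + 2·(0) = 0
  T: −[a]_T + [r]_T + 2·[f]_T = −(-2) + (0) + 2·(-1) = 0
All base exponents vanish — dimensionless.

yes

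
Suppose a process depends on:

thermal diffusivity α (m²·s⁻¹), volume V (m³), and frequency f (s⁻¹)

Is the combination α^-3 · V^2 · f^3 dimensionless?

Sum the exponent of each base dimension across the product:
  M: −3·[α]_M + 2·[V]_M + 3·[f]_M = −3·(0) + 2·(0) + 3·(0) = 0
  L: −3·[α]_L + 2·[V]_L + 3·[f]_L = −3·(2) + 2·(3) + 3·(0) = 0
  T: −3·[α]_T + 2·[V]_T + 3·[f]_T = −3·(-1) + 2·(0) + 3·(-1) = 0
All base exponents vanish — dimensionless.

yes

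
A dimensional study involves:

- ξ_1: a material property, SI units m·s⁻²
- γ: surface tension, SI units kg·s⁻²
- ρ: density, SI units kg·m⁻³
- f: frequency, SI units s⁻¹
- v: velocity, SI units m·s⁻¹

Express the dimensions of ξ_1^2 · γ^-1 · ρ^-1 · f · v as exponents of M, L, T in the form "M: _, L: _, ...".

Collect each base-dimension exponent across the product:
  M: 2·(0) − (1) − (1) + (0) + (0) = -2
  L: 2·(1) − (0) − (-3) + (0) + (1) = 6
  T: 2·(-2) − (-2) − (0) + (-1) + (-1) = -4
So the dimensions are [M⁻² L⁶ T⁻⁴].

M: -2, L: 6, T: -4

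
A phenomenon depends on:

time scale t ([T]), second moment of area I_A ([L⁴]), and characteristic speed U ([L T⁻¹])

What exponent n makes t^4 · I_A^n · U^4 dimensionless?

-1

Balance the L exponent: (4)·n from I_A, plus 4·(0) + 4·(1) = 4 from the rest, must sum to zero.
4n + 4 = 0, so n = -1.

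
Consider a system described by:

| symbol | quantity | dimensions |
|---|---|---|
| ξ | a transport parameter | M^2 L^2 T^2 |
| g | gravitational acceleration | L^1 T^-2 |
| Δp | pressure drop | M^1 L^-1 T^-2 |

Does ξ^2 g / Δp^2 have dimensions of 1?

no

Sum the exponent of each base dimension across the product:
  M: 2·[ξ]_M + [g]_M − 2·[Δp]_M = 2·(2) + (0) − 2·(1) = 2
  L: 2·[ξ]_L + [g]_L − 2·[Δp]_L = 2·(2) + (1) − 2·(-1) = 7
  T: 2·[ξ]_T + [g]_T − 2·[Δp]_T = 2·(2) + (-2) − 2·(-2) = 6
Net dimensions [M² L⁷ T⁶] ≠ [1] — not dimensionless.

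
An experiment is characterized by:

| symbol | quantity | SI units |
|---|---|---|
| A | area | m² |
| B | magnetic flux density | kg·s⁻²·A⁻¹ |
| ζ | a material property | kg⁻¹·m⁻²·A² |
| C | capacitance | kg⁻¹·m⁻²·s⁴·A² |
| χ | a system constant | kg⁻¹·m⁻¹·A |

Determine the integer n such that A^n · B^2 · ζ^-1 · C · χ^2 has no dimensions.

1

Balance the L exponent: (2)·n from A, plus 2·(0) − (-2) + (-2) + 2·(-1) = -2 from the rest, must sum to zero.
2n − 2 = 0, so n = 1.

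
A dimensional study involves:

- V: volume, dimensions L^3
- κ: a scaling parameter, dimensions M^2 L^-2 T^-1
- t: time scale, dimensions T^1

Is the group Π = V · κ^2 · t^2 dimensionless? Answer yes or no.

Sum the exponent of each base dimension across the product:
  M: [V]_M + 2·[κ]_M + 2·[t]_M = (0) + 2·(2) + 2·(0) = 4
  L: [V]_L + 2·[κ]_L + 2·[t]_L = (3) + 2·(-2) + 2·(0) = -1
  T: [V]_T + 2·[κ]_T + 2·[t]_T = (0) + 2·(-1) + 2·(1) = 0
Net dimensions [M⁴ L⁻¹] ≠ [1] — not dimensionless.

no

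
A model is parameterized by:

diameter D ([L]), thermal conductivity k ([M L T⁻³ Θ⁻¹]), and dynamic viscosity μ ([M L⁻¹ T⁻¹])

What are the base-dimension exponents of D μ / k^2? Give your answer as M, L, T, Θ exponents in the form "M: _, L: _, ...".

Collect each base-dimension exponent across the product:
  M: (0) − 2·(1) + (1) = -1
  L: (1) − 2·(1) + (-1) = -2
  T: (0) − 2·(-3) + (-1) = 5
  Θ: (0) − 2·(-1) + (0) = 2
So the dimensions are [M⁻¹ L⁻² T⁵ Θ²].

M: -1, L: -2, T: 5, Θ: 2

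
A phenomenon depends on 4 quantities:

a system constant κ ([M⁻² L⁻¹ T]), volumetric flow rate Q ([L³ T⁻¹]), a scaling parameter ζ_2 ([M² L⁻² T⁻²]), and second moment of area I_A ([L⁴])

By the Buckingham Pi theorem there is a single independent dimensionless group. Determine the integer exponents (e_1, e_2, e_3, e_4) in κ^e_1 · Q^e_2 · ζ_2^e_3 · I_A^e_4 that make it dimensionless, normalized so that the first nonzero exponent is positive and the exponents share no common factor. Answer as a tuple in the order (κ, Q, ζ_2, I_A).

(2, -2, 2, 3)

M: e_1·(-2) + e_2·(0) + e_3·(2) + e_4·(0) = 0
L: e_1·(-1) + e_2·(3) + e_3·(-2) + e_4·(4) = 0
T: e_1·(1) + e_2·(-1) + e_3·(-2) + e_4·(0) = 0
Solving this homogeneous linear system for the smallest-integer solution (first nonzero entry positive) gives (2, -2, 2, 3).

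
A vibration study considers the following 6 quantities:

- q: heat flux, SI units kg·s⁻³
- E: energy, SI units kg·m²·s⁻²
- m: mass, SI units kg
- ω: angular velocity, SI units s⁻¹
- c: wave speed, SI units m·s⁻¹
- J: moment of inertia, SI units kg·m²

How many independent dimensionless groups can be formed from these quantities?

There are 6 variables and 3 base dimensions (M, L, T).
The dimension matrix has rank 3.
Independent dimensionless groups: 6 − 3 = 3.

3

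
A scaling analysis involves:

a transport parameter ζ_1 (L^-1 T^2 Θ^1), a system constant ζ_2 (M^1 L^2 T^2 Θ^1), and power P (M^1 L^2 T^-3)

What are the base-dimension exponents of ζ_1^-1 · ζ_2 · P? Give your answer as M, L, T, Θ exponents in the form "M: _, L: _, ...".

Collect each base-dimension exponent across the product:
  M: −(0) + (1) + (1) = 2
  L: −(-1) + (2) + (2) = 5
  T: −(2) + (2) + (-3) = -3
  Θ: −(1) + (1) + (0) = 0
So the dimensions are [M² L⁵ T⁻³].

M: 2, L: 5, T: -3, Θ: 0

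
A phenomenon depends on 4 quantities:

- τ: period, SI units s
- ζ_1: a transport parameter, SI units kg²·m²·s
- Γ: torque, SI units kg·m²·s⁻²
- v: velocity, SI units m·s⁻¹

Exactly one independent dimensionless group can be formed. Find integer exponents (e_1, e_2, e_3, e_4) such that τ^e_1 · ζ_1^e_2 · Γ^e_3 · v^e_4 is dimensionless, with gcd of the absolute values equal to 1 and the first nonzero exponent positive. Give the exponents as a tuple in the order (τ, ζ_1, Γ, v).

(3, -1, 2, -2)

M: e_1·(0) + e_2·(2) + e_3·(1) + e_4·(0) = 0
L: e_1·(0) + e_2·(2) + e_3·(2) + e_4·(1) = 0
T: e_1·(1) + e_2·(1) + e_3·(-2) + e_4·(-1) = 0
Solving this homogeneous linear system for the smallest-integer solution (first nonzero entry positive) gives (3, -1, 2, -2).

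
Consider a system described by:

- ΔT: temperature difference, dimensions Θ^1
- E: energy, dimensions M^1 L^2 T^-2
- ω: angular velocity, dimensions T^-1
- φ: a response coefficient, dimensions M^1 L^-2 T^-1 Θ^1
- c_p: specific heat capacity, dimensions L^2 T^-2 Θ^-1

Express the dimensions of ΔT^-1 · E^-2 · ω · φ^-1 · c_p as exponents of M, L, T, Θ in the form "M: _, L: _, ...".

Collect each base-dimension exponent across the product:
  M: −(0) − 2·(1) + (0) − (1) + (0) = -3
  L: −(0) − 2·(2) + (0) − (-2) + (2) = 0
  T: −(0) − 2·(-2) + (-1) − (-1) + (-2) = 2
  Θ: −(1) − 2·(0) + (0) − (1) + (-1) = -3
So the dimensions are [M⁻³ T² Θ⁻³].

M: -3, L: 0, T: 2, Θ: -3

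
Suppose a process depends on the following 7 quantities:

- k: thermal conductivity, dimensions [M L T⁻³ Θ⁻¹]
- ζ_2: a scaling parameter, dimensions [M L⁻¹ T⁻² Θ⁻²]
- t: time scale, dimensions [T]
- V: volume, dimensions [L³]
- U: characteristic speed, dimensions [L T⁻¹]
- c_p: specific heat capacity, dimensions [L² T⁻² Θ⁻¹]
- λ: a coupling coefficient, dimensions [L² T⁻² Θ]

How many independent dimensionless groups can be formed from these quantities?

There are 7 variables and 4 base dimensions (M, L, T, Θ).
The dimension matrix has rank 4.
Independent dimensionless groups: 7 − 4 = 3.

3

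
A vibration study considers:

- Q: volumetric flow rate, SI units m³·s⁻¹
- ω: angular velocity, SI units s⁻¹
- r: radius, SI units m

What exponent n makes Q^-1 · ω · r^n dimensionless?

3

Balance the L exponent: (1)·n from r, plus −(3) + (0) = -3 from the rest, must sum to zero.
n − 3 = 0, so n = 3.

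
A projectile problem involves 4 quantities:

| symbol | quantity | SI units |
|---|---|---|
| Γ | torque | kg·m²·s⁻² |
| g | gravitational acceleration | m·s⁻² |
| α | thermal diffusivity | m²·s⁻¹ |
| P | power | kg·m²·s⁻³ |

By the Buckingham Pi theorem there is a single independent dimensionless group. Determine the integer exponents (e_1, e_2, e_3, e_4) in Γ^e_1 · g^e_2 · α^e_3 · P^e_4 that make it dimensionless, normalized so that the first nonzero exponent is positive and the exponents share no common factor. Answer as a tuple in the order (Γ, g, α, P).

(3, 2, -1, -3)

M: e_1·(1) + e_2·(0) + e_3·(0) + e_4·(1) = 0
L: e_1·(2) + e_2·(1) + e_3·(2) + e_4·(2) = 0
T: e_1·(-2) + e_2·(-2) + e_3·(-1) + e_4·(-3) = 0
Solving this homogeneous linear system for the smallest-integer solution (first nonzero entry positive) gives (3, 2, -1, -3).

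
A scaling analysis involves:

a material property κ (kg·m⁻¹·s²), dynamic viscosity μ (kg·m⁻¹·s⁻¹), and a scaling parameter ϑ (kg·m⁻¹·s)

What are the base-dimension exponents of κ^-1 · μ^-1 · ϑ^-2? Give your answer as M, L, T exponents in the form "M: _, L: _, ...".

M: -4, L: 4, T: -3

Collect each base-dimension exponent across the product:
  M: −(1) − (1) − 2·(1) = -4
  L: −(-1) − (-1) − 2·(-1) = 4
  T: −(2) − (-1) − 2·(1) = -3
So the dimensions are [M⁻⁴ L⁴ T⁻³].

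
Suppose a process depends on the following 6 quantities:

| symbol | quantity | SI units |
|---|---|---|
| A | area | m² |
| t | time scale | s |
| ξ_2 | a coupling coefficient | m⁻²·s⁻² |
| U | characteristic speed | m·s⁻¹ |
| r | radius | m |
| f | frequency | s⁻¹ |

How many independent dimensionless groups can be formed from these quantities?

4

There are 6 variables and 2 base dimensions (L, T).
The dimension matrix has rank 2.
Independent dimensionless groups: 6 − 2 = 4.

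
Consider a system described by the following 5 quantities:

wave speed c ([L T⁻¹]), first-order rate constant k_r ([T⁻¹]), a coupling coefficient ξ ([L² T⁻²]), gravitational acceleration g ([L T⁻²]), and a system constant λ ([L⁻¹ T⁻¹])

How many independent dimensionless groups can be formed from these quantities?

3

There are 5 variables and 2 base dimensions (L, T).
The dimension matrix has rank 2.
Independent dimensionless groups: 5 − 2 = 3.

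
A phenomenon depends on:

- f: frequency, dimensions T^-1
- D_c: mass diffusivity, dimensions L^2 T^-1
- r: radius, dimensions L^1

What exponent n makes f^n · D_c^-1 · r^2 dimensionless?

1

Balance the T exponent: (-1)·n from f, plus −(-1) + 2·(0) = 1 from the rest, must sum to zero.
−n + 1 = 0, so n = 1.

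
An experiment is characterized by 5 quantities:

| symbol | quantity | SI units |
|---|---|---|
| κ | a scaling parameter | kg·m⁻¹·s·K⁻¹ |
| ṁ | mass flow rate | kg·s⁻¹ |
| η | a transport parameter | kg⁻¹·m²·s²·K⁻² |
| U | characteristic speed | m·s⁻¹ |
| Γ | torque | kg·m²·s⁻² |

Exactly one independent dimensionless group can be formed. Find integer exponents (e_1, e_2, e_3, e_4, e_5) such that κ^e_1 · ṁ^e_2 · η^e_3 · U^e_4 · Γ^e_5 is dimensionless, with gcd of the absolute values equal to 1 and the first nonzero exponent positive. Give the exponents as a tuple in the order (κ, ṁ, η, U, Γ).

M: e_1·(1) + e_2·(1) + e_3·(-1) + e_4·(0) + e_5·(1) = 0
L: e_1·(-1) + e_2·(0) + e_3·(2) + e_4·(1) + e_5·(2) = 0
T: e_1·(1) + e_2·(-1) + e_3·(2) + e_4·(-1) + e_5·(-2) = 0
Θ: e_1·(-1) + e_2·(0) + e_3·(-2) + e_4·(0) + e_5·(0) = 0
Solving this homogeneous linear system for the smallest-integer solution (first nonzero entry positive) gives (2, -4, -1, 2, 1).

(2, -4, -1, 2, 1)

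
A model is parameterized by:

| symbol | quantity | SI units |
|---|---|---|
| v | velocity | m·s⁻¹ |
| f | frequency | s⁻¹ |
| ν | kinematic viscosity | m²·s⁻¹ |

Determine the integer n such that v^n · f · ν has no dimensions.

Balance the L exponent: (1)·n from v, plus (0) + (2) = 2 from the rest, must sum to zero.
n + 2 = 0, so n = -2.

-2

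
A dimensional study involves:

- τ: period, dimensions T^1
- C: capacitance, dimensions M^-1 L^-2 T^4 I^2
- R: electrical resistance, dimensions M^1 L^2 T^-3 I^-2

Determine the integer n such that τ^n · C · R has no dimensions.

Balance the T exponent: (1)·n from τ, plus (4) + (-3) = 1 from the rest, must sum to zero.
n + 1 = 0, so n = -1.

-1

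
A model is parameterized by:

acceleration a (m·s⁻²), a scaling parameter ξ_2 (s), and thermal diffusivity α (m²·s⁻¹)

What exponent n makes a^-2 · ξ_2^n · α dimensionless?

-3

Balance the T exponent: (1)·n from ξ_2, plus −2·(-2) + (-1) = 3 from the rest, must sum to zero.
n + 3 = 0, so n = -3.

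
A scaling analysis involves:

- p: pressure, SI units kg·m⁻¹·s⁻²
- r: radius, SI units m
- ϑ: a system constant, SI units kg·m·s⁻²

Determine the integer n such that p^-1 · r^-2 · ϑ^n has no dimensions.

Balance the M exponent: (1)·n from ϑ, plus −(1) − 2·(0) = -1 from the rest, must sum to zero.
n − 1 = 0, so n = 1.

1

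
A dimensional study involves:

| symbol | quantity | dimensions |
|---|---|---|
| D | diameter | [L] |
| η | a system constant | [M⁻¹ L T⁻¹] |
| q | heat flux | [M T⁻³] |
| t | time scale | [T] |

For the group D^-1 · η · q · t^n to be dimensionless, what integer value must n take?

Balance the T exponent: (1)·n from t, plus −(0) + (-1) + (-3) = -4 from the rest, must sum to zero.
n − 4 = 0, so n = 4.

4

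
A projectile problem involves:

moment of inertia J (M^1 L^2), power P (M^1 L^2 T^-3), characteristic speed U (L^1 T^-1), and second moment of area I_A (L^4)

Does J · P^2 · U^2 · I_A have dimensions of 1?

no

Sum the exponent of each base dimension across the product:
  M: [J]_M + 2·[P]_M + 2·[U]_M + [I_A]_M = (1) + 2·(1) + 2·(0) + (0) = 3
  L: [J]_L + 2·[P]_L + 2·[U]_L + [I_A]_L = (2) + 2·(2) + 2·(1) + (4) = 12
  T: [J]_T + 2·[P]_T + 2·[U]_T + [I_A]_T = (0) + 2·(-3) + 2·(-1) + (0) = -8
Net dimensions [M³ L¹² T⁻⁸] ≠ [1] — not dimensionless.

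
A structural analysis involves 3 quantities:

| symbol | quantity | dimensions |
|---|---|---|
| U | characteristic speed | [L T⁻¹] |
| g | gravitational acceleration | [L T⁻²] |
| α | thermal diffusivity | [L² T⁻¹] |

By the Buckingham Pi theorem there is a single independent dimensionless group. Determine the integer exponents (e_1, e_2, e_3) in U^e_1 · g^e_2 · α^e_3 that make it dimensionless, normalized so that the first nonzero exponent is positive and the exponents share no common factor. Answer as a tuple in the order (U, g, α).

(3, -1, -1)

L: e_1·(1) + e_2·(1) + e_3·(2) = 0
T: e_1·(-1) + e_2·(-2) + e_3·(-1) = 0
Solving this homogeneous linear system for the smallest-integer solution (first nonzero entry positive) gives (3, -1, -1).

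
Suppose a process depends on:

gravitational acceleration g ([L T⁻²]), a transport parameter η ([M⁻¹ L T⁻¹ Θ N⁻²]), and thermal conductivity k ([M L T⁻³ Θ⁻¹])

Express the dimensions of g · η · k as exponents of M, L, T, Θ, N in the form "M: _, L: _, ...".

M: 0, L: 3, T: -6, Θ: 0, N: -2

Collect each base-dimension exponent across the product:
  M: (0) + (-1) + (1) = 0
  L: (1) + (1) + (1) = 3
  T: (-2) + (-1) + (-3) = -6
  Θ: (0) + (1) + (-1) = 0
  N: (0) + (-2) + (0) = -2
So the dimensions are [L³ T⁻⁶ N⁻²].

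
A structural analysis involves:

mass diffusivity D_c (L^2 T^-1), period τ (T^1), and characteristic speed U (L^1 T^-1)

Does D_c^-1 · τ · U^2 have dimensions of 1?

yes

Sum the exponent of each base dimension across the product:
  L: −[D_c]_L + [τ]_L + 2·[U]_L = −(2) + (0) + 2·(1) = 0
  T: −[D_c]_T + [τ]_T + 2·[U]_T = −(-1) + (1) + 2·(-1) = 0
All base exponents vanish — dimensionless.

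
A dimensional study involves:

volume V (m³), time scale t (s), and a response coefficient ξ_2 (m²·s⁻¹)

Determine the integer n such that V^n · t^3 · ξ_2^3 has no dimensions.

-2

Balance the L exponent: (3)·n from V, plus 3·(0) + 3·(2) = 6 from the rest, must sum to zero.
3n + 6 = 0, so n = -2.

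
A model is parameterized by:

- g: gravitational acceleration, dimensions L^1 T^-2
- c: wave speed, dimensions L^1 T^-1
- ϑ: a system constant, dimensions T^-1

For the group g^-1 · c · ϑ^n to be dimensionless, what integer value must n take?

Balance the T exponent: (-1)·n from ϑ, plus −(-2) + (-1) = 1 from the rest, must sum to zero.
−n + 1 = 0, so n = 1.

1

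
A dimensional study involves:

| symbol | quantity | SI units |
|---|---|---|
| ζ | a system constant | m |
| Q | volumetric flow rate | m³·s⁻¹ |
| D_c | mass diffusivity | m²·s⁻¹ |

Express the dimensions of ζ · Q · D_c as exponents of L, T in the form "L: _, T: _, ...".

L: 6, T: -2

Collect each base-dimension exponent across the product:
  L: (1) + (3) + (2) = 6
  T: (0) + (-1) + (-1) = -2
So the dimensions are [L⁶ T⁻²].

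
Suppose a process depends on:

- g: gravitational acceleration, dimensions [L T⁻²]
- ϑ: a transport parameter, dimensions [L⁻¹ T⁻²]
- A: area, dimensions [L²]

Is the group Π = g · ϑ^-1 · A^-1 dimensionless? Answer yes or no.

Sum the exponent of each base dimension across the product:
  L: [g]_L − [ϑ]_L − [A]_L = (1) − (-1) − (2) = 0
  T: [g]_T − [ϑ]_T − [A]_T = (-2) − (-2) − (0) = 0
All base exponents vanish — dimensionless.

yes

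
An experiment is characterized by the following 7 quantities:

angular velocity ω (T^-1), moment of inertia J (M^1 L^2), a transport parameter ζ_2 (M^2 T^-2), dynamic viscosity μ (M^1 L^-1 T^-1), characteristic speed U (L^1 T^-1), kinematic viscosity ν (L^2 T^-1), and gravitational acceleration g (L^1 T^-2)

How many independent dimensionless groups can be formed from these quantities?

4

There are 7 variables and 3 base dimensions (M, L, T).
The dimension matrix has rank 3.
Independent dimensionless groups: 7 − 3 = 4.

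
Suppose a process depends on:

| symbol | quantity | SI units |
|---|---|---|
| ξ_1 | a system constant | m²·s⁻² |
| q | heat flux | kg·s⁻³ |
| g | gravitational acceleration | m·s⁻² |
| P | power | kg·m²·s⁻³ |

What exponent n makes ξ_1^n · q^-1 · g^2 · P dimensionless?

-2

Balance the L exponent: (2)·n from ξ_1, plus −(0) + 2·(1) + (2) = 4 from the rest, must sum to zero.
2n + 4 = 0, so n = -2.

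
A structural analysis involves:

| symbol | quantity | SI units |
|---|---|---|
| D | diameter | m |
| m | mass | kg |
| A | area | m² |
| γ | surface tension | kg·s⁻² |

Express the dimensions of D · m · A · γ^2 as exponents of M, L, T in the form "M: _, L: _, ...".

M: 3, L: 3, T: -4

Collect each base-dimension exponent across the product:
  M: (0) + (1) + (0) + 2·(1) = 3
  L: (1) + (0) + (2) + 2·(0) = 3
  T: (0) + (0) + (0) + 2·(-2) = -4
So the dimensions are [M³ L³ T⁻⁴].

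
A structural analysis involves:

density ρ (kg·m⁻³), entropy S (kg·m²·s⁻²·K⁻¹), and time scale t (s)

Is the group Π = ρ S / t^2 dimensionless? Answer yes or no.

no

Sum the exponent of each base dimension across the product:
  M: [ρ]_M + [S]_M − 2·[t]_M = (1) + (1) − 2·(0) = 2
  L: [ρ]_L + [S]_L − 2·[t]_L = (-3) + (2) − 2·(0) = -1
  T: [ρ]_T + [S]_T − 2·[t]_T = (0) + (-2) − 2·(1) = -4
  Θ: [ρ]_Θ + [S]_Θ − 2·[t]_Θ = (0) + (-1) − 2·(0) = -1
Net dimensions [M² L⁻¹ T⁻⁴ Θ⁻¹] ≠ [1] — not dimensionless.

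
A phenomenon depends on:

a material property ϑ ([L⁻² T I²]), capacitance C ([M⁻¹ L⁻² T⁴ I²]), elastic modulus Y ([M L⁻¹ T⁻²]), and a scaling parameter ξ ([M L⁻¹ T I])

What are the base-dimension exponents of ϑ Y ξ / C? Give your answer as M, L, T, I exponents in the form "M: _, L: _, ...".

Collect each base-dimension exponent across the product:
  M: (0) − (-1) + (1) + (1) = 3
  L: (-2) − (-2) + (-1) + (-1) = -2
  T: (1) − (4) + (-2) + (1) = -4
  I: (2) − (2) + (0) + (1) = 1
So the dimensions are [M³ L⁻² T⁻⁴ I].

M: 3, L: -2, T: -4, I: 1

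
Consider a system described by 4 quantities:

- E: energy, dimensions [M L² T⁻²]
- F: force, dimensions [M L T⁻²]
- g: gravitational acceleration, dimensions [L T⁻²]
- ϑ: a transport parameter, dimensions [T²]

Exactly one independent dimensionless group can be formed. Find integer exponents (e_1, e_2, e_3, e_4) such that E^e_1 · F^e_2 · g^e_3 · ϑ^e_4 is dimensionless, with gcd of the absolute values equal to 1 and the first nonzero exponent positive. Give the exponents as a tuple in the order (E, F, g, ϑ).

(1, -1, -1, -1)

M: e_1·(1) + e_2·(1) + e_3·(0) + e_4·(0) = 0
L: e_1·(2) + e_2·(1) + e_3·(1) + e_4·(0) = 0
T: e_1·(-2) + e_2·(-2) + e_3·(-2) + e_4·(2) = 0
Solving this homogeneous linear system for the smallest-integer solution (first nonzero entry positive) gives (1, -1, -1, -1).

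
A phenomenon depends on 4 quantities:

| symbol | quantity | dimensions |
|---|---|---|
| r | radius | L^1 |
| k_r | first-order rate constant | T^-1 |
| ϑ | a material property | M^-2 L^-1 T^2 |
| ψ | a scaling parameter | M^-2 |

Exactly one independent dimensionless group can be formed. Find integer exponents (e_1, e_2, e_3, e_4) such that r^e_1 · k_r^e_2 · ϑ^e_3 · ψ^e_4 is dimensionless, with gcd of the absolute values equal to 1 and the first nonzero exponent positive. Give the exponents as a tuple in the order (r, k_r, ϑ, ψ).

(1, 2, 1, -1)

M: e_1·(0) + e_2·(0) + e_3·(-2) + e_4·(-2) = 0
L: e_1·(1) + e_2·(0) + e_3·(-1) + e_4·(0) = 0
T: e_1·(0) + e_2·(-1) + e_3·(2) + e_4·(0) = 0
Solving this homogeneous linear system for the smallest-integer solution (first nonzero entry positive) gives (1, 2, 1, -1).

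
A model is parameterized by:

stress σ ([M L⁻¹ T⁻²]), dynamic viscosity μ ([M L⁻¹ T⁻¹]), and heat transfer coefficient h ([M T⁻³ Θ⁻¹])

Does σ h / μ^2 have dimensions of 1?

Sum the exponent of each base dimension across the product:
  M: [σ]_M − 2·[μ]_M + [h]_M = (1) − 2·(1) + (1) = 0
  L: [σ]_L − 2·[μ]_L + [h]_L = (-1) − 2·(-1) + (0) = 1
  T: [σ]_T − 2·[μ]_T + [h]_T = (-2) − 2·(-1) + (-3) = -3
  Θ: [σ]_Θ − 2·[μ]_Θ + [h]_Θ = (0) − 2·(0) + (-1) = -1
Net dimensions [L T⁻³ Θ⁻¹] ≠ [1] — not dimensionless.

no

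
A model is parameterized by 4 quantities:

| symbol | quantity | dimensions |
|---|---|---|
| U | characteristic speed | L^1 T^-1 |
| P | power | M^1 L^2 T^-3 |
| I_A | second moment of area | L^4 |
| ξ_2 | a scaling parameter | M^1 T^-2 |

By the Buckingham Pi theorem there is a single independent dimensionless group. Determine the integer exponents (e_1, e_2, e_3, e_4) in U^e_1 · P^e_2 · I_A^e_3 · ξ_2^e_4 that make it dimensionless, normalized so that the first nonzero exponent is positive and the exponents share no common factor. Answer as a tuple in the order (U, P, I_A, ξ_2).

(4, -4, 1, 4)

M: e_1·(0) + e_2·(1) + e_3·(0) + e_4·(1) = 0
L: e_1·(1) + e_2·(2) + e_3·(4) + e_4·(0) = 0
T: e_1·(-1) + e_2·(-3) + e_3·(0) + e_4·(-2) = 0
Solving this homogeneous linear system for the smallest-integer solution (first nonzero entry positive) gives (4, -4, 1, 4).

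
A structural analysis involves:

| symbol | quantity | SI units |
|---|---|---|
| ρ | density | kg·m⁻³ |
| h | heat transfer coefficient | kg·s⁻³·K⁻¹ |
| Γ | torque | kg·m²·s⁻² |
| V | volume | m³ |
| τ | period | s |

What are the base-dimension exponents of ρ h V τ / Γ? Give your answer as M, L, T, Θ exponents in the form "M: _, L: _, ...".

Collect each base-dimension exponent across the product:
  M: (1) + (1) − (1) + (0) + (0) = 1
  L: (-3) + (0) − (2) + (3) + (0) = -2
  T: (0) + (-3) − (-2) + (0) + (1) = 0
  Θ: (0) + (-1) − (0) + (0) + (0) = -1
So the dimensions are [M L⁻² Θ⁻¹].

M: 1, L: -2, T: 0, Θ: -1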